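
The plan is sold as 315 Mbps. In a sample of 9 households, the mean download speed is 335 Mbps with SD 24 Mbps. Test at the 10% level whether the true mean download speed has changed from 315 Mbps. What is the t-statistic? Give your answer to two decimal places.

H0: μ = 315; H1: μ ≠ 315 (one-sample t-test, two-sided).
t = (x̄ − μ₀)/(s/√n) = (335 − 315)/(24/√9) = 2.50
df = n − 1 = 8
Two-sided p-value ≈ 0.037
Since p ≈ 0.037 < α = 0.1, reject H0; the evidence is statistically significant.

2.50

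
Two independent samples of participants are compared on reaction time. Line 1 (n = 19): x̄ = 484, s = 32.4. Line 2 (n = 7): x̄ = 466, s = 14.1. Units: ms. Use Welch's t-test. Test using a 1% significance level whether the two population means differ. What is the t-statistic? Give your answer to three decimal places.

1.968

Let group 1 = line 1, group 2 = line 2. H0: μ_1 = μ_2; H1: μ_1 ≠ μ_2 (Welch's two-sample t-test, two-sided).
t = (x̄_1 − x̄_2)/√(s_1²/n_1 + s_2²/n_2) = (484 − 466)/√(32.4²/19 + 14.1²/7) = 1.968
Welch–Satterthwaite df ≈ 23.02
Two-sided p-value ≈ 0.061
Since p ≈ 0.061 > α = 0.01, fail to reject H0; the data do not provide sufficient evidence against H0.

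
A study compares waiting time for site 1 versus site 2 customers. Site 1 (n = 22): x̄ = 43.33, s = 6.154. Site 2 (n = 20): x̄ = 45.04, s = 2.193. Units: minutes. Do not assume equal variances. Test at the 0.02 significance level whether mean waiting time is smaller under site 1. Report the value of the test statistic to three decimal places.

-1.221

Let group 1 = site 1, group 2 = site 2. H0: μ_1 = μ_2; H1: μ_1 < μ_2 (Welch's two-sample t-test, left-tailed).
t = (x̄_1 − x̄_2)/√(s_1²/n_1 + s_2²/n_2) = (43.33 − 45.04)/√(6.154²/22 + 2.193²/20) = -1.221
Welch–Satterthwaite df ≈ 26.70
p-value = P(T ≤ -1.221) ≈ 0.116
Since p ≈ 0.116 > α = 0.02, fail to reject H0; the evidence is not statistically significant.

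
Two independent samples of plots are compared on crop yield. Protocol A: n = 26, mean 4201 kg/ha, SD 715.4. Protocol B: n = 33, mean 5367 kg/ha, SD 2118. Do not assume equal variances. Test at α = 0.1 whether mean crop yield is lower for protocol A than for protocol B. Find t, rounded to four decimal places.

Let group 1 = protocol A, group 2 = protocol B. H0: μ_1 = μ_2; H1: μ_1 < μ_2 (Welch's two-sample t-test, left-tailed).
t = (x̄_1 − x̄_2)/√(s_1²/n_1 + s_2²/n_2) = (4201 − 5367)/√(715.4²/26 + 2118²/33) = -2.9557
Welch–Satterthwaite df ≈ 40.84
p-value = P(T ≤ -2.9557) ≈ 0.003
Since p ≈ 0.003 < α = 0.1, reject H0; the data support H1.

-2.9557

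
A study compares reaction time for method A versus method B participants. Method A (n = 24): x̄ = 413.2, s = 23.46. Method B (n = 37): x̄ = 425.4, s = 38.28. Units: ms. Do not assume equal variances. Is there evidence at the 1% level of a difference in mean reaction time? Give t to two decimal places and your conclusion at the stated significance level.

t = -1.54; fail to reject H0

Let group 1 = method A, group 2 = method B. H0: μ_1 = μ_2; H1: μ_1 ≠ μ_2 (Welch's two-sample t-test, two-sided).
t = (x̄_1 − x̄_2)/√(s_1²/n_1 + s_2²/n_2) = (413.2 − 425.4)/√(23.46²/24 + 38.28²/37) = -1.54
Welch–Satterthwaite df ≈ 58.87
Two-sided p-value ≈ 0.128
Since p ≈ 0.128 > α = 0.01, fail to reject H0; the evidence is not statistically significant.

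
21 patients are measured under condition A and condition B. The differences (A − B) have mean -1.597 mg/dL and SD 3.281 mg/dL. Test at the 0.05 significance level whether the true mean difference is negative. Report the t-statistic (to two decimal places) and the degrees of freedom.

H0: μ_d = 0; H1: μ_d < 0 (paired t-test on the differences, left-tailed).
t = d̄/(s_d/√n) = -1.597/(3.281/√21) = -2.23
df = n − 1 = 20
p-value = P(T ≤ -2.23) ≈ 0.019
Since p ≈ 0.019 < α = 0.05, reject H0; the data support H1.

t = -2.23, df = 20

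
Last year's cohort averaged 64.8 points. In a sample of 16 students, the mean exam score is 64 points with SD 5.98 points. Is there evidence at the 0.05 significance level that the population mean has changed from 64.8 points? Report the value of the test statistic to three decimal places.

H0: μ = 64.8; H1: μ ≠ 64.8 (one-sample t-test, two-sided).
t = (x̄ − μ₀)/(s/√n) = (64 − 64.8)/(5.98/√16) = -0.535
df = n − 1 = 15
Two-sided p-value ≈ 0.6004
Since p ≈ 0.6004 > α = 0.05, fail to reject H0; the evidence is not statistically significant.

-0.535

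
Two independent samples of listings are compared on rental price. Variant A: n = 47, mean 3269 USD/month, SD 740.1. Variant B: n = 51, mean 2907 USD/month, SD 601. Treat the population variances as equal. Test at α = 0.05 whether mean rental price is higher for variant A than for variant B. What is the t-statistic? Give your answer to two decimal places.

2.67

Let group 1 = variant A, group 2 = variant B. H0: μ_1 = μ_2; H1: μ_1 > μ_2 (two-sample pooled-variance t-test, right-tailed).
s_p² = [(47−1)·740.1² + (51−1)·601²]/(47+51−2) = 450588
t = (3269 − 2907)/√[450588·(1/47 + 1/51)] = 2.67
df = n₁ + n₂ − 2 = 96
p-value = P(T ≥ 2.67) ≈ 0.0045
Since p ≈ 0.0045 < α = 0.05, reject H0; the data support H1.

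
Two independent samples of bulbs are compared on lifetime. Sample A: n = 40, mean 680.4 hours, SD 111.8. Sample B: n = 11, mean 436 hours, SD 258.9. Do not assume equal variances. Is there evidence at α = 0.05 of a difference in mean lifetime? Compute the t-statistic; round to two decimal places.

3.05

Let group 1 = sample A, group 2 = sample B. H0: μ_1 = μ_2; H1: μ_1 ≠ μ_2 (Welch's two-sample t-test, two-sided).
t = (x̄_1 − x̄_2)/√(s_1²/n_1 + s_2²/n_2) = (680.4 − 436)/√(111.8²/40 + 258.9²/11) = 3.05
Welch–Satterthwaite df ≈ 11.04
Two-sided p-value ≈ 0.011
Since p ≈ 0.011 < α = 0.05, reject H0; the evidence is statistically significant.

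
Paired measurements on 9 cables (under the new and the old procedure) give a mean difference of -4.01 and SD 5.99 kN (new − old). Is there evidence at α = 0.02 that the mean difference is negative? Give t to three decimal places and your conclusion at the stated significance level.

t = -2.008; fail to reject H0

H0: μ_d = 0; H1: μ_d < 0 (paired t-test on the differences, left-tailed).
t = d̄/(s_d/√n) = -4.01/(5.99/√9) = -2.008
df = n − 1 = 8
p-value = P(T ≤ -2.008) ≈ 0.040
Since p ≈ 0.040 > α = 0.02, fail to reject H0; the evidence is not statistically significant.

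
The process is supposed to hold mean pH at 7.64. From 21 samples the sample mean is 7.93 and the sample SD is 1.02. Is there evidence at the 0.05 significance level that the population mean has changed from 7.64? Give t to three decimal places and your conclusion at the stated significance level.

H0: μ = 7.64; H1: μ ≠ 7.64 (one-sample t-test, two-sided).
t = (x̄ − μ₀)/(s/√n) = (7.93 − 7.64)/(1.02/√21) = 1.303
df = n − 1 = 20
Two-sided p-value ≈ 0.207
Since p ≈ 0.207 > α = 0.05, fail to reject H0; the evidence is not statistically significant.

t = 1.303; fail to reject H0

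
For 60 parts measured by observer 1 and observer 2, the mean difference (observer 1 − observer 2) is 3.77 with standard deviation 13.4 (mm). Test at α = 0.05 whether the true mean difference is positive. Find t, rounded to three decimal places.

H0: μ_d = 0; H1: μ_d > 0 (paired t-test on the differences, right-tailed).
t = d̄/(s_d/√n) = 3.77/(13.4/√60) = 2.179
df = n − 1 = 59
p-value = P(T ≥ 2.179) ≈ 0.017
Since p ≈ 0.017 < α = 0.05, reject H0; the evidence is statistically significant.

2.179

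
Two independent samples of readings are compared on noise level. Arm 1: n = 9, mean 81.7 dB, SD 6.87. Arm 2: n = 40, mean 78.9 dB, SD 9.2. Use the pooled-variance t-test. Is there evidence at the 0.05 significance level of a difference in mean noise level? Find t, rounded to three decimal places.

Let group 1 = arm 1, group 2 = arm 2. H0: μ_1 = μ_2; H1: μ_1 ≠ μ_2 (two-sample pooled-variance t-test, two-sided).
s_p² = [(9−1)·6.87² + (40−1)·9.2²]/(9+40−2) = 78.2667
t = (81.7 − 78.9)/√[78.2667·(1/9 + 1/40)] = 0.858
df = n₁ + n₂ − 2 = 47
Two-sided p-value ≈ 0.3953
Since p ≈ 0.3953 > α = 0.05, fail to reject H0; the data do not provide sufficient evidence against H0.

0.858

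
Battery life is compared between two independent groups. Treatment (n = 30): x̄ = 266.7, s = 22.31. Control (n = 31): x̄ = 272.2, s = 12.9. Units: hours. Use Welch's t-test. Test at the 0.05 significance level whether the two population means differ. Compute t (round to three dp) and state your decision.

t = -1.174; fail to reject H0

Let group 1 = treatment, group 2 = control. H0: μ_1 = μ_2; H1: μ_1 ≠ μ_2 (Welch's two-sample t-test, two-sided).
t = (x̄_1 − x̄_2)/√(s_1²/n_1 + s_2²/n_2) = (266.7 − 272.2)/√(22.31²/30 + 12.9²/31) = -1.174
Welch–Satterthwaite df ≈ 46.13
Two-sided p-value ≈ 0.2465
Since p ≈ 0.2465 > α = 0.05, fail to reject H0; the evidence is not statistically significant.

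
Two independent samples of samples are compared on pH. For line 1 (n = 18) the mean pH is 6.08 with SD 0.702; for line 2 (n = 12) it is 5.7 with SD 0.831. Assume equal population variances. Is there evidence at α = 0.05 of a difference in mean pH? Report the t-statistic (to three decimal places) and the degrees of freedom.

t = 1.350, df = 28

Let group 1 = line 1, group 2 = line 2. H0: μ_1 = μ_2; H1: μ_1 ≠ μ_2 (two-sample pooled-variance t-test, two-sided).
s_p² = [(18−1)·0.702² + (12−1)·0.831²]/(18+12−2) = 0.570494
t = (6.08 − 5.7)/√[0.570494·(1/18 + 1/12)] = 1.350
df = n₁ + n₂ − 2 = 28
Two-sided p-value ≈ 0.188
Since p ≈ 0.188 > α = 0.05, fail to reject H0; the data do not provide sufficient evidence against H0.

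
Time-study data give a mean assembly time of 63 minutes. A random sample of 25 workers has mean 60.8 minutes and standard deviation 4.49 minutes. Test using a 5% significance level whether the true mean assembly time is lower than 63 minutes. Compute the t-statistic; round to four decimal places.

H0: μ = 63; H1: μ < 63 (one-sample t-test, left-tailed).
t = (x̄ − μ₀)/(s/√n) = (60.8 − 63)/(4.49/√25) = -2.4499
df = n − 1 = 24
p-value = P(T ≤ -2.4499) ≈ 0.011
Since p ≈ 0.011 < α = 0.05, reject H0; the data support H1.

-2.4499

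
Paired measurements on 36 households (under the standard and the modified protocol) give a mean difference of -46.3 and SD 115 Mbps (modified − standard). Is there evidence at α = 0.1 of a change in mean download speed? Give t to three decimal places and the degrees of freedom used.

t = -2.416, df = 35

H0: μ_d = 0; H1: μ_d ≠ 0 (paired t-test on the differences, two-sided).
t = d̄/(s_d/√n) = -46.3/(115/√36) = -2.416
df = n − 1 = 35
Two-sided p-value ≈ 0.021
Since p ≈ 0.021 < α = 0.1, reject H0; the evidence is statistically significant.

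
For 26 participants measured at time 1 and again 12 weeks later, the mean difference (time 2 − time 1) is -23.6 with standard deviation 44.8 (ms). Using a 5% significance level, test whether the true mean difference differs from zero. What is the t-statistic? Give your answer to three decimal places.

-2.686

H0: μ_d = 0; H1: μ_d ≠ 0 (paired t-test on the differences, two-sided).
t = d̄/(s_d/√n) = -23.6/(44.8/√26) = -2.686
df = n − 1 = 25
Two-sided p-value ≈ 0.0127
Since p ≈ 0.0127 < α = 0.05, reject H0; the evidence is statistically significant.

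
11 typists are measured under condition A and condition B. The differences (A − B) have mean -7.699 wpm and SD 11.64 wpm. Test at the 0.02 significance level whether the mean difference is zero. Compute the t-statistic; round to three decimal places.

-2.194

H0: μ_d = 0; H1: μ_d ≠ 0 (paired t-test on the differences, two-sided).
t = d̄/(s_d/√n) = -7.699/(11.64/√11) = -2.194
df = n − 1 = 10
Two-sided p-value ≈ 0.0530
Since p ≈ 0.0530 > α = 0.02, fail to reject H0; the data do not provide sufficient evidence against H0.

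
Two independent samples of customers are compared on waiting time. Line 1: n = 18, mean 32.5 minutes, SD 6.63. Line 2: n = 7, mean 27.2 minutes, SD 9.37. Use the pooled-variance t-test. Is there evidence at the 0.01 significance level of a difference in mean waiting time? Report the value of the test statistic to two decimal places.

1.60

Let group 1 = line 1, group 2 = line 2. H0: μ_1 = μ_2; H1: μ_1 ≠ μ_2 (two-sample pooled-variance t-test, two-sided).
s_p² = [(18−1)·6.63² + (7−1)·9.37²]/(18+7−2) = 55.3934
t = (32.5 − 27.2)/√[55.3934·(1/18 + 1/7)] = 1.60
df = n₁ + n₂ − 2 = 23
Two-sided p-value ≈ 0.124
Since p ≈ 0.124 > α = 0.01, fail to reject H0; the data do not provide sufficient evidence against H0.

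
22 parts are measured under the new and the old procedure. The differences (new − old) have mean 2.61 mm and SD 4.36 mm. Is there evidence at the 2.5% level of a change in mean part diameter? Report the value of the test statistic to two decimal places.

H0: μ_d = 0; H1: μ_d ≠ 0 (paired t-test on the differences, two-sided).
t = d̄/(s_d/√n) = 2.61/(4.36/√22) = 2.81
df = n − 1 = 21
Two-sided p-value ≈ 0.0105
Since p ≈ 0.0105 < α = 0.025, reject H0; the data support H1.

2.81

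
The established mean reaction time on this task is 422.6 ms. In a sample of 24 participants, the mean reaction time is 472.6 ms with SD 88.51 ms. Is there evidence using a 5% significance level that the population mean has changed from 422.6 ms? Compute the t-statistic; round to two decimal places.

2.77

H0: μ = 422.6; H1: μ ≠ 422.6 (one-sample t-test, two-sided).
t = (x̄ − μ₀)/(s/√n) = (472.6 − 422.6)/(88.51/√24) = 2.77
df = n − 1 = 23
Two-sided p-value ≈ 0.0110
Since p ≈ 0.0110 < α = 0.05, reject H0; the evidence is statistically significant.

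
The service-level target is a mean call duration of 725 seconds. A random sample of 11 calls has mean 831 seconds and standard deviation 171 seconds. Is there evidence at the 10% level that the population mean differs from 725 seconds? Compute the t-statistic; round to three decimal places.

2.056

H0: μ = 725; H1: μ ≠ 725 (one-sample t-test, two-sided).
t = (x̄ − μ₀)/(s/√n) = (831 − 725)/(171/√11) = 2.056
df = n − 1 = 10
Two-sided p-value ≈ 0.067
Since p ≈ 0.067 < α = 0.1, reject H0; the data support H1.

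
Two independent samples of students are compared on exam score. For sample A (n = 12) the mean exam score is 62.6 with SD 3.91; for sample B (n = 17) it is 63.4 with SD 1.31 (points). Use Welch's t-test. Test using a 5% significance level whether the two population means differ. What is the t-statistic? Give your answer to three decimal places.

-0.682

Let group 1 = sample A, group 2 = sample B. H0: μ_1 = μ_2; H1: μ_1 ≠ μ_2 (Welch's two-sample t-test, two-sided).
t = (x̄_1 − x̄_2)/√(s_1²/n_1 + s_2²/n_2) = (62.6 − 63.4)/√(3.91²/12 + 1.31²/17) = -0.682
Welch–Satterthwaite df ≈ 12.76
Two-sided p-value ≈ 0.507
Since p ≈ 0.507 > α = 0.05, fail to reject H0; the data do not provide sufficient evidence against H0.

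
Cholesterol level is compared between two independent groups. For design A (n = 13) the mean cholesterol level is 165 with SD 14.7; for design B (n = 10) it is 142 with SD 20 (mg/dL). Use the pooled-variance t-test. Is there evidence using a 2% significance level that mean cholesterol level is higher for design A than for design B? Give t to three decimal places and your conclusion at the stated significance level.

t = 3.184; reject H0

Let group 1 = design A, group 2 = design B. H0: μ_1 = μ_2; H1: μ_1 > μ_2 (two-sample pooled-variance t-test, right-tailed).
s_p² = [(13−1)·14.7² + (10−1)·20²]/(13+10−2) = 294.909
t = (165 − 142)/√[294.909·(1/13 + 1/10)] = 3.184
df = n₁ + n₂ − 2 = 21
p-value = P(T ≥ 3.184) ≈ 0.0022
Since p ≈ 0.0022 < α = 0.02, reject H0; the evidence is statistically significant.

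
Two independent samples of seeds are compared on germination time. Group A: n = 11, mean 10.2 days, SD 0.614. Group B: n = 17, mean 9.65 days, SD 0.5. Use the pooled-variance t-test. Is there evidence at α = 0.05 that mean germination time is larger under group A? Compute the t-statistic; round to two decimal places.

2.60

Let group 1 = group A, group 2 = group B. H0: μ_1 = μ_2; H1: μ_1 > μ_2 (two-sample pooled-variance t-test, right-tailed).
s_p² = [(11−1)·0.614² + (17−1)·0.5²]/(11+17−2) = 0.298845
t = (10.2 − 9.65)/√[0.298845·(1/11 + 1/17)] = 2.60
df = n₁ + n₂ − 2 = 26
p-value = P(T ≥ 2.60) ≈ 0.008
Since p ≈ 0.008 < α = 0.05, reject H0; the evidence is statistically significant.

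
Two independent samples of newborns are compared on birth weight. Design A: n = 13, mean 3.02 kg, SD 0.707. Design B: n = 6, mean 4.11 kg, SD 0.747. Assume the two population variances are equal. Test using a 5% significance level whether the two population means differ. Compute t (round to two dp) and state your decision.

Let group 1 = design A, group 2 = design B. H0: μ_1 = μ_2; H1: μ_1 ≠ μ_2 (two-sample pooled-variance t-test, two-sided).
s_p² = [(13−1)·0.707² + (6−1)·0.747²]/(13+6−2) = 0.516955
t = (3.02 − 4.11)/√[0.516955·(1/13 + 1/6)] = -3.07
df = n₁ + n₂ − 2 = 17
Two-sided p-value ≈ 0.007
Since p ≈ 0.007 < α = 0.05, reject H0; the evidence is statistically significant.

t = -3.07; reject H0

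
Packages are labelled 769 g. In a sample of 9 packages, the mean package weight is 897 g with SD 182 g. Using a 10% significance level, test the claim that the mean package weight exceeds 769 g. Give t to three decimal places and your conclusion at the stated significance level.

H0: μ = 769; H1: μ > 769 (one-sample t-test, right-tailed).
t = (x̄ − μ₀)/(s/√n) = (897 − 769)/(182/√9) = 2.110
df = n − 1 = 8
p-value = P(T ≥ 2.110) ≈ 0.0339
Since p ≈ 0.0339 < α = 0.1, reject H0; the evidence is statistically significant.

t = 2.110; reject H0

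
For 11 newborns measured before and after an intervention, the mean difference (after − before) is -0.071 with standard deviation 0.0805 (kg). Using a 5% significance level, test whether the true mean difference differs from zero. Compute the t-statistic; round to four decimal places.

-2.9252

H0: μ_d = 0; H1: μ_d ≠ 0 (paired t-test on the differences, two-sided).
t = d̄/(s_d/√n) = -0.071/(0.0805/√11) = -2.9252
df = n − 1 = 10
Two-sided p-value ≈ 0.015
Since p ≈ 0.015 < α = 0.05, reject H0; the evidence is statistically significant.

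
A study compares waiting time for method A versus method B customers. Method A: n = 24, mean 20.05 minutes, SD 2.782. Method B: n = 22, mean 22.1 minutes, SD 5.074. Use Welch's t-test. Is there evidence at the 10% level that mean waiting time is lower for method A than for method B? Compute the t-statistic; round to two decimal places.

-1.68

Let group 1 = method A, group 2 = method B. H0: μ_1 = μ_2; H1: μ_1 < μ_2 (Welch's two-sample t-test, left-tailed).
t = (x̄_1 − x̄_2)/√(s_1²/n_1 + s_2²/n_2) = (20.05 − 22.1)/√(2.782²/24 + 5.074²/22) = -1.68
Welch–Satterthwaite df ≈ 31.95
p-value = P(T ≤ -1.68) ≈ 0.052
Since p ≈ 0.052 < α = 0.1, reject H0; the evidence is statistically significant.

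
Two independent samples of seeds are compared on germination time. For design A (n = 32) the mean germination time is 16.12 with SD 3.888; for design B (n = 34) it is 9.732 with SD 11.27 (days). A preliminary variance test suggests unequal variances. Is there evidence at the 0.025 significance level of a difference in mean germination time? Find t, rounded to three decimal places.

Let group 1 = design A, group 2 = design B. H0: μ_1 = μ_2; H1: μ_1 ≠ μ_2 (Welch's two-sample t-test, two-sided).
t = (x̄_1 − x̄_2)/√(s_1²/n_1 + s_2²/n_2) = (16.12 − 9.732)/√(3.888²/32 + 11.27²/34) = 3.114
Welch–Satterthwaite df ≈ 41.17
Two-sided p-value ≈ 0.003
Since p ≈ 0.003 < α = 0.025, reject H0; the data support H1.

3.114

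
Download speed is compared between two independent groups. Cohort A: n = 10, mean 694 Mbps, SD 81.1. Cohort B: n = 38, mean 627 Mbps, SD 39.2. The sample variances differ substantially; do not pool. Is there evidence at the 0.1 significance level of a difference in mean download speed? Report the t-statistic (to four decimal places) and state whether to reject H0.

t = 2.5357; reject H0

Let group 1 = cohort A, group 2 = cohort B. H0: μ_1 = μ_2; H1: μ_1 ≠ μ_2 (Welch's two-sample t-test, two-sided).
t = (x̄_1 − x̄_2)/√(s_1²/n_1 + s_2²/n_2) = (694 − 627)/√(81.1²/10 + 39.2²/38) = 2.5357
Welch–Satterthwaite df ≈ 10.13
Two-sided p-value ≈ 0.0293
Since p ≈ 0.0293 < α = 0.1, reject H0; the evidence is statistically significant.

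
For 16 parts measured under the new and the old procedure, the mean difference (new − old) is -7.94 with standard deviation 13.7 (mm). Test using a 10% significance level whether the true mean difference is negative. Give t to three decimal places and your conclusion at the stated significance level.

t = -2.318; reject H0

H0: μ_d = 0; H1: μ_d < 0 (paired t-test on the differences, left-tailed).
t = d̄/(s_d/√n) = -7.94/(13.7/√16) = -2.318
df = n − 1 = 15
p-value = P(T ≤ -2.318) ≈ 0.017
Since p ≈ 0.017 < α = 0.1, reject H0; the evidence is statistically significant.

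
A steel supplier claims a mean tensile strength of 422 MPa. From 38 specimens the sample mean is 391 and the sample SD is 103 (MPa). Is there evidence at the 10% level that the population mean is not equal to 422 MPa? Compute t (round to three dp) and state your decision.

H0: μ = 422; H1: μ ≠ 422 (one-sample t-test, two-sided).
t = (x̄ − μ₀)/(s/√n) = (391 − 422)/(103/√38) = -1.855
df = n − 1 = 37
Two-sided p-value ≈ 0.072
Since p ≈ 0.072 < α = 0.1, reject H0; the evidence is statistically significant.

t = -1.855; reject H0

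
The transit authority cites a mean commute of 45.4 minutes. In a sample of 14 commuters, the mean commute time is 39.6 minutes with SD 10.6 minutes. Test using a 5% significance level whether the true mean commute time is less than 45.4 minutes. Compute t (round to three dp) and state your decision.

H0: μ = 45.4; H1: μ < 45.4 (one-sample t-test, left-tailed).
t = (x̄ − μ₀)/(s/√n) = (39.6 − 45.4)/(10.6/√14) = -2.047
df = n − 1 = 13
p-value = P(T ≤ -2.047) ≈ 0.0307
Since p ≈ 0.0307 < α = 0.05, reject H0; the data support H1.

t = -2.047; reject H0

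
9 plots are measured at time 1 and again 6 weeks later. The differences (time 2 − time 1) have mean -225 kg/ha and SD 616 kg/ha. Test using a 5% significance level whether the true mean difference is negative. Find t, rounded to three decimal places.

H0: μ_d = 0; H1: μ_d < 0 (paired t-test on the differences, left-tailed).
t = d̄/(s_d/√n) = -225/(616/√9) = -1.096
df = n − 1 = 8
p-value = P(T ≤ -1.096) ≈ 0.153
Since p ≈ 0.153 > α = 0.05, fail to reject H0; the data do not provide sufficient evidence against H0.

-1.096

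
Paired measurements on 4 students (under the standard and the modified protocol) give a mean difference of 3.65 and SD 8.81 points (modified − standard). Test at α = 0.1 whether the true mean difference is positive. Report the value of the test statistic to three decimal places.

H0: μ_d = 0; H1: μ_d > 0 (paired t-test on the differences, right-tailed).
t = d̄/(s_d/√n) = 3.65/(8.81/√4) = 0.829
df = n − 1 = 3
p-value = P(T ≥ 0.829) ≈ 0.2340
Since p ≈ 0.2340 > α = 0.1, fail to reject H0; the data do not provide sufficient evidence against H0.

0.829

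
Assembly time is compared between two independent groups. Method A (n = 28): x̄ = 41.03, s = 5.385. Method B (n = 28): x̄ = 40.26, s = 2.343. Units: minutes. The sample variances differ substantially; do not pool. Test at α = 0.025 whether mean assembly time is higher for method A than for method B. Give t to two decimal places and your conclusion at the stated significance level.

Let group 1 = method A, group 2 = method B. H0: μ_1 = μ_2; H1: μ_1 > μ_2 (Welch's two-sample t-test, right-tailed).
t = (x̄_1 − x̄_2)/√(s_1²/n_1 + s_2²/n_2) = (41.03 − 40.26)/√(5.385²/28 + 2.343²/28) = 0.69
Welch–Satterthwaite df ≈ 36.87
p-value = P(T ≥ 0.69) ≈ 0.2461
Since p ≈ 0.2461 > α = 0.025, fail to reject H0; the evidence is not statistically significant.

t = 0.69; fail to reject H0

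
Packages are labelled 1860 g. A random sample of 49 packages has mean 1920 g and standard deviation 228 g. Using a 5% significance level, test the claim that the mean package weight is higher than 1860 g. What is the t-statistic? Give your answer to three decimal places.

H0: μ = 1860; H1: μ > 1860 (one-sample t-test, right-tailed).
t = (x̄ − μ₀)/(s/√n) = (1920 − 1860)/(228/√49) = 1.842
df = n − 1 = 48
p-value = P(T ≥ 1.842) ≈ 0.0358
Since p ≈ 0.0358 < α = 0.05, reject H0; the evidence is statistically significant.

1.842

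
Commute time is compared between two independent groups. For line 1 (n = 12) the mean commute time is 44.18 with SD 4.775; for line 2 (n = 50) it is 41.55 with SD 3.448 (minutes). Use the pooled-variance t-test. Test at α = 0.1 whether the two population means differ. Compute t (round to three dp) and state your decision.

Let group 1 = line 1, group 2 = line 2. H0: μ_1 = μ_2; H1: μ_1 ≠ μ_2 (two-sample pooled-variance t-test, two-sided).
s_p² = [(12−1)·4.775² + (50−1)·3.448²]/(12+50−2) = 13.8892
t = (44.18 − 41.55)/√[13.8892·(1/12 + 1/50)] = 2.195
df = n₁ + n₂ − 2 = 60
Two-sided p-value ≈ 0.0320
Since p ≈ 0.0320 < α = 0.1, reject H0; the evidence is statistically significant.

t = 2.195; reject H0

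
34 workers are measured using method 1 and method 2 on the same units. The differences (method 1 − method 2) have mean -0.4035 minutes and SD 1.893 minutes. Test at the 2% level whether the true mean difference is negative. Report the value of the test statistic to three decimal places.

-1.243

H0: μ_d = 0; H1: μ_d < 0 (paired t-test on the differences, left-tailed).
t = d̄/(s_d/√n) = -0.4035/(1.893/√34) = -1.243
df = n − 1 = 33
p-value = P(T ≤ -1.243) ≈ 0.111
Since p ≈ 0.111 > α = 0.02, fail to reject H0; the evidence is not statistically significant.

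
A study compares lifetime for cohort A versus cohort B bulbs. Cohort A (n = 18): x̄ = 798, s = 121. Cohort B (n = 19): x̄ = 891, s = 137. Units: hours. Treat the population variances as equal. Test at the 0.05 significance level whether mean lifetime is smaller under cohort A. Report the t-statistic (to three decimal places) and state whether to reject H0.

t = -2.184; reject H0

Let group 1 = cohort A, group 2 = cohort B. H0: μ_1 = μ_2; H1: μ_1 < μ_2 (two-sample pooled-variance t-test, left-tailed).
s_p² = [(18−1)·121² + (19−1)·137²]/(18+19−2) = 16764
t = (798 − 891)/√[16764·(1/18 + 1/19)] = -2.184
df = n₁ + n₂ − 2 = 35
p-value = P(T ≤ -2.184) ≈ 0.018
Since p ≈ 0.018 < α = 0.05, reject H0; the evidence is statistically significant.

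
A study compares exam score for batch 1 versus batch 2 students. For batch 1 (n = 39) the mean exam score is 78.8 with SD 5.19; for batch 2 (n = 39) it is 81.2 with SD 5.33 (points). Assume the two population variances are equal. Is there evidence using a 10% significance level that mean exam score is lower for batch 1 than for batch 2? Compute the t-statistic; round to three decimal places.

Let group 1 = batch 1, group 2 = batch 2. H0: μ_1 = μ_2; H1: μ_1 < μ_2 (two-sample pooled-variance t-test, left-tailed).
s_p² = [(39−1)·5.19² + (39−1)·5.33²]/(39+39−2) = 27.6725
t = (78.8 − 81.2)/√[27.6725·(1/39 + 1/39)] = -2.015
df = n₁ + n₂ − 2 = 76
p-value = P(T ≤ -2.015) ≈ 0.0237
Since p ≈ 0.0237 < α = 0.1, reject H0; the evidence is statistically significant.

-2.015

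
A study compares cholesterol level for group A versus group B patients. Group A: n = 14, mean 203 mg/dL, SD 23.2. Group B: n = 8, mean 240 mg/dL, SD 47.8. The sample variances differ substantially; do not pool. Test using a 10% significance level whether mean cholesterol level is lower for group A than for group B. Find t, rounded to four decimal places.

Let group 1 = group A, group 2 = group B. H0: μ_1 = μ_2; H1: μ_1 < μ_2 (Welch's two-sample t-test, left-tailed).
t = (x̄_1 − x̄_2)/√(s_1²/n_1 + s_2²/n_2) = (203 − 240)/√(23.2²/14 + 47.8²/8) = -2.0554
Welch–Satterthwaite df ≈ 8.92
p-value = P(T ≤ -2.0554) ≈ 0.0351
Since p ≈ 0.0351 < α = 0.1, reject H0; the data support H1.

-2.0554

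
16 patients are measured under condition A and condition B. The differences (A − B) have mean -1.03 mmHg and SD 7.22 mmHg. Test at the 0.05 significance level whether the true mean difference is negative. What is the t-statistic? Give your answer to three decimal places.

H0: μ_d = 0; H1: μ_d < 0 (paired t-test on the differences, left-tailed).
t = d̄/(s_d/√n) = -1.03/(7.22/√16) = -0.571
df = n − 1 = 15
p-value = P(T ≤ -0.571) ≈ 0.288
Since p ≈ 0.288 > α = 0.05, fail to reject H0; the data do not provide sufficient evidence against H0.

-0.571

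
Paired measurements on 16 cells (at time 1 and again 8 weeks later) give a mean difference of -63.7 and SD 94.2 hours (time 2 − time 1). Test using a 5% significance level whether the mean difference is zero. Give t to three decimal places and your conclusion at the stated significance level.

t = -2.705; reject H0

H0: μ_d = 0; H1: μ_d ≠ 0 (paired t-test on the differences, two-sided).
t = d̄/(s_d/√n) = -63.7/(94.2/√16) = -2.705
df = n − 1 = 15
Two-sided p-value ≈ 0.0163
Since p ≈ 0.0163 < α = 0.05, reject H0; the data support H1.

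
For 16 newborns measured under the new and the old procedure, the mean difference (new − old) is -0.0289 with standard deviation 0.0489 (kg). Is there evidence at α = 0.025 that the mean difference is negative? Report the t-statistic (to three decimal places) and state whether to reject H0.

H0: μ_d = 0; H1: μ_d < 0 (paired t-test on the differences, left-tailed).
t = d̄/(s_d/√n) = -0.0289/(0.0489/√16) = -2.364
df = n − 1 = 15
p-value = P(T ≤ -2.364) ≈ 0.0160
Since p ≈ 0.0160 < α = 0.025, reject H0; the data support H1.

t = -2.364; reject H0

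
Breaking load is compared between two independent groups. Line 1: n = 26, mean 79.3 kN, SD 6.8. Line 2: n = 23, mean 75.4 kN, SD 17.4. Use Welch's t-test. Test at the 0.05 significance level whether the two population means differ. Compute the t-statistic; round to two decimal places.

Let group 1 = line 1, group 2 = line 2. H0: μ_1 = μ_2; H1: μ_1 ≠ μ_2 (Welch's two-sample t-test, two-sided).
t = (x̄_1 − x̄_2)/√(s_1²/n_1 + s_2²/n_2) = (79.3 − 75.4)/√(6.8²/26 + 17.4²/23) = 1.01
Welch–Satterthwaite df ≈ 27.90
Two-sided p-value ≈ 0.322
Since p ≈ 0.322 > α = 0.05, fail to reject H0; the data do not provide sufficient evidence against H0.

1.01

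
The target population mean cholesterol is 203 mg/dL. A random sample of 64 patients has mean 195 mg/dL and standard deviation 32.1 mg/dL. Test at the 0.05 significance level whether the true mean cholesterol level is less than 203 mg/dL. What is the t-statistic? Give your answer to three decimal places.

-1.994

H0: μ = 203; H1: μ < 203 (one-sample t-test, left-tailed).
t = (x̄ − μ₀)/(s/√n) = (195 − 203)/(32.1/√64) = -1.994
df = n − 1 = 63
p-value = P(T ≤ -1.994) ≈ 0.0253
Since p ≈ 0.0253 < α = 0.05, reject H0; the evidence is statistically significant.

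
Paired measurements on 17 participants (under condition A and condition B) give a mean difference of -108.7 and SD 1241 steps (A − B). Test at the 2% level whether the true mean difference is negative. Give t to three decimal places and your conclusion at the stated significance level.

t = -0.361; fail to reject H0

H0: μ_d = 0; H1: μ_d < 0 (paired t-test on the differences, left-tailed).
t = d̄/(s_d/√n) = -108.7/(1241/√17) = -0.361
df = n − 1 = 16
p-value = P(T ≤ -0.361) ≈ 0.361
Since p ≈ 0.361 > α = 0.02, fail to reject H0; the data do not provide sufficient evidence against H0.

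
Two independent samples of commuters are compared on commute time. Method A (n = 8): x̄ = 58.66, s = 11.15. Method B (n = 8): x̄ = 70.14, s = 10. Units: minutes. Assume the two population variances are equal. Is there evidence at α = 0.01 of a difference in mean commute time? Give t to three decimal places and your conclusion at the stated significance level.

t = -2.168; fail to reject H0

Let group 1 = method A, group 2 = method B. H0: μ_1 = μ_2; H1: μ_1 ≠ μ_2 (two-sample pooled-variance t-test, two-sided).
s_p² = [(8−1)·11.15² + (8−1)·10²]/(8+8−2) = 112.161
t = (58.66 − 70.14)/√[112.161·(1/8 + 1/8)] = -2.168
df = n₁ + n₂ − 2 = 14
Two-sided p-value ≈ 0.0479
Since p ≈ 0.0479 > α = 0.01, fail to reject H0; the data do not provide sufficient evidence against H0.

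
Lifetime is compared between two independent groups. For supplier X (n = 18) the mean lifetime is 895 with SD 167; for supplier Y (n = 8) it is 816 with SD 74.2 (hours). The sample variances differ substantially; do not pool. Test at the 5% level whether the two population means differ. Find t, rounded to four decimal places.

1.6701

Let group 1 = supplier X, group 2 = supplier Y. H0: μ_1 = μ_2; H1: μ_1 ≠ μ_2 (Welch's two-sample t-test, two-sided).
t = (x̄_1 − x̄_2)/√(s_1²/n_1 + s_2²/n_2) = (895 − 816)/√(167²/18 + 74.2²/8) = 1.6701
Welch–Satterthwaite df ≈ 23.97
Two-sided p-value ≈ 0.1079
Since p ≈ 0.1079 > α = 0.05, fail to reject H0; the evidence is not statistically significant.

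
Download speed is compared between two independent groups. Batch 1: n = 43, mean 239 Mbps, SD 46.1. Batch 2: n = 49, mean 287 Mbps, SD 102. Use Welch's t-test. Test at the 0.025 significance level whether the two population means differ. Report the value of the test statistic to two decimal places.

Let group 1 = batch 1, group 2 = batch 2. H0: μ_1 = μ_2; H1: μ_1 ≠ μ_2 (Welch's two-sample t-test, two-sided).
t = (x̄_1 − x̄_2)/√(s_1²/n_1 + s_2²/n_2) = (239 − 287)/√(46.1²/43 + 102²/49) = -2.97
Welch–Satterthwaite df ≈ 68.69
Two-sided p-value ≈ 0.0041
Since p ≈ 0.0041 < α = 0.025, reject H0; the data support H1.

-2.97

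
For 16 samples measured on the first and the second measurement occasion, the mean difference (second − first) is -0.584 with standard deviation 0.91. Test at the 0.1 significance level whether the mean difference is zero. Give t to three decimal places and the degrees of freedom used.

H0: μ_d = 0; H1: μ_d ≠ 0 (paired t-test on the differences, two-sided).
t = d̄/(s_d/√n) = -0.584/(0.91/√16) = -2.567
df = n − 1 = 15
Two-sided p-value ≈ 0.0215
Since p ≈ 0.0215 < α = 0.1, reject H0; the data support H1.

t = -2.567, df = 15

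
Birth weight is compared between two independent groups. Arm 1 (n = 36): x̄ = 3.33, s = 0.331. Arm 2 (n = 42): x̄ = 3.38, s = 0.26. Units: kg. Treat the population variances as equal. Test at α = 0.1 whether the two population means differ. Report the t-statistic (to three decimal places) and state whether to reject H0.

Let group 1 = arm 1, group 2 = arm 2. H0: μ_1 = μ_2; H1: μ_1 ≠ μ_2 (two-sample pooled-variance t-test, two-sided).
s_p² = [(36−1)·0.331² + (42−1)·0.26²]/(36+42−2) = 0.0869241
t = (3.33 − 3.38)/√[0.0869241·(1/36 + 1/42)] = -0.747
df = n₁ + n₂ − 2 = 76
Two-sided p-value ≈ 0.458
Since p ≈ 0.458 > α = 0.1, fail to reject H0; the data do not provide sufficient evidence against H0.

t = -0.747; fail to reject H0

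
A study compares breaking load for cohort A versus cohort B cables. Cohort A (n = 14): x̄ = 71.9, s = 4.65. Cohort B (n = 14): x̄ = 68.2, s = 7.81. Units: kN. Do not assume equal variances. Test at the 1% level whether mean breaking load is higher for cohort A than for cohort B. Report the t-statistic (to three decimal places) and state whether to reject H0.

t = 1.523; fail to reject H0

Let group 1 = cohort A, group 2 = cohort B. H0: μ_1 = μ_2; H1: μ_1 > μ_2 (Welch's two-sample t-test, right-tailed).
t = (x̄_1 − x̄_2)/√(s_1²/n_1 + s_2²/n_2) = (71.9 − 68.2)/√(4.65²/14 + 7.81²/14) = 1.523
Welch–Satterthwaite df ≈ 21.19
p-value = P(T ≥ 1.523) ≈ 0.0713
Since p ≈ 0.0713 > α = 0.01, fail to reject H0; the evidence is not statistically significant.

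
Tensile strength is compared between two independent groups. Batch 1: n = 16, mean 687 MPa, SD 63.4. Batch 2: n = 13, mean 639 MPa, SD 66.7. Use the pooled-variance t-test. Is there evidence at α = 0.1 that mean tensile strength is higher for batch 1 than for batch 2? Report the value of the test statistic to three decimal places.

Let group 1 = batch 1, group 2 = batch 2. H0: μ_1 = μ_2; H1: μ_1 > μ_2 (two-sample pooled-variance t-test, right-tailed).
s_p² = [(16−1)·63.4² + (13−1)·66.7²]/(16+13−2) = 4210.37
t = (687 − 639)/√[4210.37·(1/16 + 1/13)] = 1.981
df = n₁ + n₂ − 2 = 27
p-value = P(T ≥ 1.981) ≈ 0.029
Since p ≈ 0.029 < α = 0.1, reject H0; the evidence is statistically significant.

1.981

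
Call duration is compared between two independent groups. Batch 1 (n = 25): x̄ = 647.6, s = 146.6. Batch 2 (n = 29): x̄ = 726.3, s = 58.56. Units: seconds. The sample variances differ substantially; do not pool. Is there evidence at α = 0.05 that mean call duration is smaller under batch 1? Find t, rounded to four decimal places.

-2.5167

Let group 1 = batch 1, group 2 = batch 2. H0: μ_1 = μ_2; H1: μ_1 < μ_2 (Welch's two-sample t-test, left-tailed).
t = (x̄_1 − x̄_2)/√(s_1²/n_1 + s_2²/n_2) = (647.6 − 726.3)/√(146.6²/25 + 58.56²/29) = -2.5167
Welch–Satterthwaite df ≈ 30.56
p-value = P(T ≤ -2.5167) ≈ 0.009
Since p ≈ 0.009 < α = 0.05, reject H0; the evidence is statistically significant.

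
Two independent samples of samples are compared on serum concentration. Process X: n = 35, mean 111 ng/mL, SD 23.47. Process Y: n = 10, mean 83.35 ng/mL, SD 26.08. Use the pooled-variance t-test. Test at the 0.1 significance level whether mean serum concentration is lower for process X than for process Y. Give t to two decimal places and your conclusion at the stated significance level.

t = 3.21; fail to reject H0

Let group 1 = process X, group 2 = process Y. H0: μ_1 = μ_2; H1: μ_1 < μ_2 (two-sample pooled-variance t-test, left-tailed).
s_p² = [(35−1)·23.47² + (10−1)·26.08²]/(35+10−2) = 577.909
t = (111 − 83.35)/√[577.909·(1/35 + 1/10)] = 3.21
df = n₁ + n₂ − 2 = 43
p-value = P(T ≤ 3.21) ≈ 0.999
Since p ≈ 0.999 > α = 0.1, fail to reject H0; the evidence is not statistically significant.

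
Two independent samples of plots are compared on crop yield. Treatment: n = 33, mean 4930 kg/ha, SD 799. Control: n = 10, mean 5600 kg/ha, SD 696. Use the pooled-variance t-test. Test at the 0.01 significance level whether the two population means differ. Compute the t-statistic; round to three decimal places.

Let group 1 = treatment, group 2 = control. H0: μ_1 = μ_2; H1: μ_1 ≠ μ_2 (two-sample pooled-variance t-test, two-sided).
s_p² = [(33−1)·799² + (10−1)·696²]/(33+10−2) = 604599
t = (4930 − 5600)/√[604599·(1/33 + 1/10)] = -2.387
df = n₁ + n₂ − 2 = 41
Two-sided p-value ≈ 0.0217
Since p ≈ 0.0217 > α = 0.01, fail to reject H0; the data do not provide sufficient evidence against H0.

-2.387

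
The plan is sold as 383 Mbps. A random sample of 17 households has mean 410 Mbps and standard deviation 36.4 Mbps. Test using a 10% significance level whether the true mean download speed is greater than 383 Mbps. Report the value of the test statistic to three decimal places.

3.058

H0: μ = 383; H1: μ > 383 (one-sample t-test, right-tailed).
t = (x̄ − μ₀)/(s/√n) = (410 − 383)/(36.4/√17) = 3.058
df = n − 1 = 16
p-value = P(T ≥ 3.058) ≈ 0.0038
Since p ≈ 0.0038 < α = 0.1, reject H0; the data support H1.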